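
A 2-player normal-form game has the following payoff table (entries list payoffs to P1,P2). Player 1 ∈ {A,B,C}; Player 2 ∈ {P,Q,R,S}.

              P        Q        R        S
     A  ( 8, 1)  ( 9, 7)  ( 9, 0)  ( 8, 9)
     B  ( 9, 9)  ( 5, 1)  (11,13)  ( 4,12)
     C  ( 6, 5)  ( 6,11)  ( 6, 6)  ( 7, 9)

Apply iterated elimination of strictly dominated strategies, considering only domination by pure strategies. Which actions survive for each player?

Remaining: P1:{A,B} P2:{R,S}

P1 drop C (A beats it: P:8>6 Q:9>6 R:9>6 S:8>7)
P2 drop P (S beats it: A:9>1 B:12>9)
P2 drop Q (S beats it: A:9>7 B:12>1)
P1→{A,B} P2→{R,S}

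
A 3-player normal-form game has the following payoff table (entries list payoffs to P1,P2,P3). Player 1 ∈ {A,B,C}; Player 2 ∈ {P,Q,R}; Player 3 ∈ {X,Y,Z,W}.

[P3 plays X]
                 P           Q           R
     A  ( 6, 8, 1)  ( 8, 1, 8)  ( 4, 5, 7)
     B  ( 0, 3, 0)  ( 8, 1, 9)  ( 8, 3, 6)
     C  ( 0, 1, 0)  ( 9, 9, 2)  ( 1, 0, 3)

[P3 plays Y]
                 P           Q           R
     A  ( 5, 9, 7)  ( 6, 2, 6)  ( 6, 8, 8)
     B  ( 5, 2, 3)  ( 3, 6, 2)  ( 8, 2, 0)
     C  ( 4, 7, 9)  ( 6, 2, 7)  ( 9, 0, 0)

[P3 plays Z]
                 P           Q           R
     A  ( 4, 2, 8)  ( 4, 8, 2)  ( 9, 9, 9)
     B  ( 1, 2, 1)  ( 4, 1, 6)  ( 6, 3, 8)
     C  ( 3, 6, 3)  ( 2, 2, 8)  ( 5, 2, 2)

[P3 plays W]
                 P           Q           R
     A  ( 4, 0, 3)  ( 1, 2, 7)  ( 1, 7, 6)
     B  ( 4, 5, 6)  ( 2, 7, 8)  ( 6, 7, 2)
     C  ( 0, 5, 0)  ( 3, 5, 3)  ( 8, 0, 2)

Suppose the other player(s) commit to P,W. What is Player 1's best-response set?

BR_1 = {A,B}

u_1(A vs P,W) = 4
u_1(B vs P,W) = 4
u_1(C vs P,W) = 0
max payoff 4 at {A,B}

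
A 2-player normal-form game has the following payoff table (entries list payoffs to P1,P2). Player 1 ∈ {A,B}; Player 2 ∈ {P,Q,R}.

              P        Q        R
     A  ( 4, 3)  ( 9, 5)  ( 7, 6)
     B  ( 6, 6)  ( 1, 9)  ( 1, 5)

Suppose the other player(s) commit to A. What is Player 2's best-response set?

argmax u_2 = {R}

u_2(P vs A) = 3
u_2(Q vs A) = 5
u_2(R vs A) = 6
max payoff 6 at {R}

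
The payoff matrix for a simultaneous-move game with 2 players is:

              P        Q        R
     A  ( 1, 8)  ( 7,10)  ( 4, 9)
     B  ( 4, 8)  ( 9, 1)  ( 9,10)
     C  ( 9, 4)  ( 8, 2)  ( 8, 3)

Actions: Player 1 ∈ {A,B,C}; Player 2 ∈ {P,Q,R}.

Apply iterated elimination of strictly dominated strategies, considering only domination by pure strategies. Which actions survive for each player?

Remaining: P1:{B,C} P2:{P,R}

P1 drop A (B beats it: P:4>1 Q:9>7 R:9>4)
P2 drop Q (P beats it: B:8>1 C:4>2)
P1→{B,C} P2→{P,R}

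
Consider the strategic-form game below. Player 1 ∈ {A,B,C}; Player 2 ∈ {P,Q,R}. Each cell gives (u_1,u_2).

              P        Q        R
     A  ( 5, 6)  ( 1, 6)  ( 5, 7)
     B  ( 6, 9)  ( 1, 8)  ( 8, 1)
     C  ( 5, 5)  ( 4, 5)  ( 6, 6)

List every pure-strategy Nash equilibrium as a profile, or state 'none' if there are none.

(A,P): not NE [P1→B gives 6>5; P2→R gives 7>6]
(A,Q): not NE [P1→C gives 4>1; P2→R gives 7>6]
(A,R): not NE [P1→B gives 8>5]
(B,P): NE
(B,Q): not NE [P1→C gives 4>1; P2→P gives 9>8]
(B,R): not NE [P2→P gives 9>1]
(C,P): not NE [P1→B gives 6>5; P2→R gives 6>5]
(C,Q): not NE [P2→R gives 6>5]
(C,R): not NE [P1→B gives 8>6]

PSNE = {(B,P)}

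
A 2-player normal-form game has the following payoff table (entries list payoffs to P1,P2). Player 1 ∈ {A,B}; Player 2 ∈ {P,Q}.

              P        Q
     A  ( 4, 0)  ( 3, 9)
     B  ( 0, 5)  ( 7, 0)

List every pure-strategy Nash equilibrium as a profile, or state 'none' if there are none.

(A,P): not NE [P2→Q gives 9>0]
(A,Q): not NE [P1→B gives 7>3]
(B,P): not NE [P1→A gives 4>0]
(B,Q): not NE [P2→P gives 5>0]

PSNE: ∅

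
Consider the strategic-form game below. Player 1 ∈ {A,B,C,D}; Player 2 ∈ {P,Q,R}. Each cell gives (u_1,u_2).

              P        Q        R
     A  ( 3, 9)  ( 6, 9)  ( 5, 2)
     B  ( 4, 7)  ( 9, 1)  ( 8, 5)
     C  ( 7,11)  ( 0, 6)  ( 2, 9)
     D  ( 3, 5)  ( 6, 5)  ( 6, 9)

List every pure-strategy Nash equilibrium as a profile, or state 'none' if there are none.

(A,P): not NE [P1→C gives 7>3]
(A,Q): not NE [P1→B gives 9>6]
(A,R): not NE [P1→B gives 8>5; P2→Q gives 9>2]
(B,P): not NE [P1→C gives 7>4]
(B,Q): not NE [P2→P gives 7>1]
(B,R): not NE [P2→P gives 7>5]
(C,P): NE
(C,Q): not NE [P1→B gives 9>0; P2→P gives 11>6]
(C,R): not NE [P1→B gives 8>2; P2→P gives 11>9]
(D,P): not NE [P1→C gives 7>3; P2→R gives 9>5]
(D,Q): not NE [P1→B gives 9>6; P2→R gives 9>5]
(D,R): not NE [P1→B gives 8>6]

PSNE = {(C,P)}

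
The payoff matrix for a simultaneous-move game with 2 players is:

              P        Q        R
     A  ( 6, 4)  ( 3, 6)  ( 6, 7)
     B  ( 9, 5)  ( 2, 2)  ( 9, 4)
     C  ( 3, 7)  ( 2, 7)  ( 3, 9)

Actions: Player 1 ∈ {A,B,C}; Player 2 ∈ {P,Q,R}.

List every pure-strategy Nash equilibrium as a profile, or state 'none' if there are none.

(A,P): not NE [P1→B gives 9>6; P2→R gives 7>4]
(A,Q): not NE [P2→R gives 7>6]
(A,R): not NE [P1→B gives 9>6]
(B,P): NE
(B,Q): not NE [P1→A gives 3>2; P2→P gives 5>2]
(B,R): not NE [P2→P gives 5>4]
(C,P): not NE [P1→B gives 9>3; P2→R gives 9>7]
(C,Q): not NE [P1→A gives 3>2; P2→R gives 9>7]
(C,R): not NE [P1→B gives 9>3]

PSNE = {(B,P)}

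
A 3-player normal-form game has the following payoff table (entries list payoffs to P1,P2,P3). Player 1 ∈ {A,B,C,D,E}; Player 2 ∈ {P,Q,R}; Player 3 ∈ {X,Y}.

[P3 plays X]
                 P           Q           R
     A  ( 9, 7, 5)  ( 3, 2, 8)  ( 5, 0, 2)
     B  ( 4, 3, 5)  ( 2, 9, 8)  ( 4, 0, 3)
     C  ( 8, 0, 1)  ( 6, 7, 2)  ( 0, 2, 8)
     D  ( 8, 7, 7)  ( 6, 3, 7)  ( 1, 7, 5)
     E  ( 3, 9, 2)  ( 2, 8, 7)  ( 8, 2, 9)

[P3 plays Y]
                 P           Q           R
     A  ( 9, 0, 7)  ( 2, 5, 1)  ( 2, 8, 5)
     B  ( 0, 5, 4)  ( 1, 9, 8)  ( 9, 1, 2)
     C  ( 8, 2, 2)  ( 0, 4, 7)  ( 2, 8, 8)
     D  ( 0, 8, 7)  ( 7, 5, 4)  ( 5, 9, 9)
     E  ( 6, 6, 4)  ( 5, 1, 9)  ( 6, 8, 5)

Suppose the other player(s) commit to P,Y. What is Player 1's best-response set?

P1 best: {A}

u_1(A vs P,Y) = 9
u_1(B vs P,Y) = 0
u_1(C vs P,Y) = 8
u_1(D vs P,Y) = 0
u_1(E vs P,Y) = 6
max payoff 9 at {A}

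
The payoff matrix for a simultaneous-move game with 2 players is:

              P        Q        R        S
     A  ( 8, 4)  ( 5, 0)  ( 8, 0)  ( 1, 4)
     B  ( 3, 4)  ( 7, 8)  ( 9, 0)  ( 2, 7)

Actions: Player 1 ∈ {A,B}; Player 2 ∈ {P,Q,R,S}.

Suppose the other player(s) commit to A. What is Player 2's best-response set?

BR_2 = {P,S}

u_2(P vs A) = 4
u_2(Q vs A) = 0
u_2(R vs A) = 0
u_2(S vs A) = 4
max payoff 4 at {P,S}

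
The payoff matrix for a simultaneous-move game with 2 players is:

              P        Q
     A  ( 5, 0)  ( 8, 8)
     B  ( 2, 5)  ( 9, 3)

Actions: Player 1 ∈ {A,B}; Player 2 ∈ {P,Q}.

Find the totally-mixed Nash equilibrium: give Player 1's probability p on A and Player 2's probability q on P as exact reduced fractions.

P1 indiff ⇒ q·5+(1-q)·8 = q·2+(1-q)·9 ⇒ q(3) = (1-q)(1) ⇒ q = 1/4
P2 indiff ⇒ p·0+(1-p)·5 = p·8+(1-p)·3 ⇒ p(-8) = (1-p)(-2) ⇒ p = 1/5

(p,q) = (1/5, 1/4)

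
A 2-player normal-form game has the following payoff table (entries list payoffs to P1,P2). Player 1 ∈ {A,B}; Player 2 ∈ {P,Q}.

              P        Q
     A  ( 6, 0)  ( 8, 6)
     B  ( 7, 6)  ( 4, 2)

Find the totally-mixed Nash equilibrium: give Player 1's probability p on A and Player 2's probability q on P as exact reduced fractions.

P1 indiff ⇒ q·6+(1-q)·8 = q·7+(1-q)·4 ⇒ q(-1) = (1-q)(-4) ⇒ q = 4/5
P2 indiff ⇒ p·0+(1-p)·6 = p·6+(1-p)·2 ⇒ p(-6) = (1-p)(-4) ⇒ p = 2/5

P1 mixes 2/5 on A; P2 mixes 4/5 on P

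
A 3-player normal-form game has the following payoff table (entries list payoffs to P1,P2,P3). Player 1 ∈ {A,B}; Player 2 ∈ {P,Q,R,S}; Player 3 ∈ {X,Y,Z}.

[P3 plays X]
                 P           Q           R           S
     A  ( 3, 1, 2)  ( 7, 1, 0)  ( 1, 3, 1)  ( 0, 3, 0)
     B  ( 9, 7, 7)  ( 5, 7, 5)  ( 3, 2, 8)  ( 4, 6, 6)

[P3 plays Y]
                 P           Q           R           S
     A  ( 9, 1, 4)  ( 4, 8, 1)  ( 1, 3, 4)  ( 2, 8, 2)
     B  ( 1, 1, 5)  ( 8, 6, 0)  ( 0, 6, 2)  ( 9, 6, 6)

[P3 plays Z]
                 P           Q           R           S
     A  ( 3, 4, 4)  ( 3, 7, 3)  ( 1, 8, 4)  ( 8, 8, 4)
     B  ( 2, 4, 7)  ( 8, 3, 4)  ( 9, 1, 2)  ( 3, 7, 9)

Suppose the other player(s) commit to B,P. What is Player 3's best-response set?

BR_3 = {X,Z}

u_3(X vs B,P) = 7
u_3(Y vs B,P) = 5
u_3(Z vs B,P) = 7
max payoff 7 at {X,Z}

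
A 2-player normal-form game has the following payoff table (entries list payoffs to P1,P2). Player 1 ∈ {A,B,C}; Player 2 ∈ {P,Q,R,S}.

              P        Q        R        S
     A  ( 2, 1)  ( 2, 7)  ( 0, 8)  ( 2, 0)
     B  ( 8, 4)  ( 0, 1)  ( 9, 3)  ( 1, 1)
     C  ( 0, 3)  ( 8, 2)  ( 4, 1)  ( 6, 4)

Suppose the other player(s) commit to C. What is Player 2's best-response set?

u_2(P vs C) = 3
u_2(Q vs C) = 2
u_2(R vs C) = 1
u_2(S vs C) = 4
max payoff 4 at {S}

P2 best: {S}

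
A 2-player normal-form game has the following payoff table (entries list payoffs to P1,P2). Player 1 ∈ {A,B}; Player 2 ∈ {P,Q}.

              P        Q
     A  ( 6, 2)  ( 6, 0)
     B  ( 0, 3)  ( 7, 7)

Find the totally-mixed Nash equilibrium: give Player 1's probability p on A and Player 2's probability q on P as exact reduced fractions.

p=2/3, q=1/7

P1 indiff ⇒ q·6+(1-q)·6 = q·0+(1-q)·7 ⇒ q(6) = (1-q)(1) ⇒ q = 1/7
P2 indiff ⇒ p·2+(1-p)·3 = p·0+(1-p)·7 ⇒ p(2) = (1-p)(4) ⇒ p = 2/3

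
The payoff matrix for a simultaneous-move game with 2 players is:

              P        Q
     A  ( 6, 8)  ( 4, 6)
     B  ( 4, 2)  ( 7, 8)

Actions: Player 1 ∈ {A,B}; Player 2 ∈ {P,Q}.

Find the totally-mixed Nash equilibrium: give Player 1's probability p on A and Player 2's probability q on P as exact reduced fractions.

P1 indiff ⇒ q·6+(1-q)·4 = q·4+(1-q)·7 ⇒ q(2) = (1-q)(3) ⇒ q = 3/5
P2 indiff ⇒ p·8+(1-p)·2 = p·6+(1-p)·8 ⇒ p(2) = (1-p)(6) ⇒ p = 3/4

p=3/4, q=3/5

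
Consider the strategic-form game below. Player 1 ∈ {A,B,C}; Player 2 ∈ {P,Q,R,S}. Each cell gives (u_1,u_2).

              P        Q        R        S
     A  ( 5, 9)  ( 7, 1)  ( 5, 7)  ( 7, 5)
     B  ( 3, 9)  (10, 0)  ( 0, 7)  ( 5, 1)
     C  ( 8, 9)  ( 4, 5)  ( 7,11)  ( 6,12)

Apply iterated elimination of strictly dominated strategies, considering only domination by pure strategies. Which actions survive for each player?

P2 drop Q (P beats it: A:9>1 B:9>0 C:9>5)
P1 drop B (A beats it: P:5>3 R:5>0 S:7>5)
P1→{A,C} P2→{P,R,S}

Remaining: P1:{A,C} P2:{P,R,S}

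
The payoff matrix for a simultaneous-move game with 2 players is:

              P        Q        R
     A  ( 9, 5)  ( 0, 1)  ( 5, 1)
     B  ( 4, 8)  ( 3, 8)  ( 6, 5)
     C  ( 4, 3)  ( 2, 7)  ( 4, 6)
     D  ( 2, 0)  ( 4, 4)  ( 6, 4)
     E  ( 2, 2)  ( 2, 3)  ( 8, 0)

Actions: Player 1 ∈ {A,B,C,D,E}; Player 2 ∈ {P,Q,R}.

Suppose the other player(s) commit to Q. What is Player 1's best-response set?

argmax u_1 = {D}

u_1(A vs Q) = 0
u_1(B vs Q) = 3
u_1(C vs Q) = 2
u_1(D vs Q) = 4
u_1(E vs Q) = 2
max payoff 4 at {D}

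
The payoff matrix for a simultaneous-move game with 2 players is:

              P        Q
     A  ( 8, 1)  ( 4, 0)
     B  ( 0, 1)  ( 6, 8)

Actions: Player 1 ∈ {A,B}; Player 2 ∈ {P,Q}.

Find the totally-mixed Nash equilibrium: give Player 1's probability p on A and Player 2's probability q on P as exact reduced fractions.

P1 indiff ⇒ q·8+(1-q)·4 = q·0+(1-q)·6 ⇒ q(8) = (1-q)(2) ⇒ q = 1/5
P2 indiff ⇒ p·1+(1-p)·1 = p·0+(1-p)·8 ⇒ p(1) = (1-p)(7) ⇒ p = 7/8

(p,q) = (7/8, 1/5)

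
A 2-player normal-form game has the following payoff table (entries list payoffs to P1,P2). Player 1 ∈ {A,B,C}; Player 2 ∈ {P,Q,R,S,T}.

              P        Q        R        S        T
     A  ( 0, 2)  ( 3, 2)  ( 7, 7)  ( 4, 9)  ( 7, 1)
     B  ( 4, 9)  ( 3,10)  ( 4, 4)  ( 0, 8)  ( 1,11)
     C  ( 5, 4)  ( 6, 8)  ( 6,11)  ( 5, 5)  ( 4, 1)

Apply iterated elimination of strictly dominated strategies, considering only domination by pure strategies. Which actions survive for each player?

IESDS → P1:{A,C} P2:{R,S}

P1 drop B (C beats it: P:5>4 Q:6>3 R:6>4 S:5>0 T:4>1)
P2 drop P (R beats it: A:7>2 C:11>4)
P2 drop Q (R beats it: A:7>2 C:11>8)
P2 drop T (R beats it: A:7>1 C:11>1)
P1→{A,C} P2→{R,S}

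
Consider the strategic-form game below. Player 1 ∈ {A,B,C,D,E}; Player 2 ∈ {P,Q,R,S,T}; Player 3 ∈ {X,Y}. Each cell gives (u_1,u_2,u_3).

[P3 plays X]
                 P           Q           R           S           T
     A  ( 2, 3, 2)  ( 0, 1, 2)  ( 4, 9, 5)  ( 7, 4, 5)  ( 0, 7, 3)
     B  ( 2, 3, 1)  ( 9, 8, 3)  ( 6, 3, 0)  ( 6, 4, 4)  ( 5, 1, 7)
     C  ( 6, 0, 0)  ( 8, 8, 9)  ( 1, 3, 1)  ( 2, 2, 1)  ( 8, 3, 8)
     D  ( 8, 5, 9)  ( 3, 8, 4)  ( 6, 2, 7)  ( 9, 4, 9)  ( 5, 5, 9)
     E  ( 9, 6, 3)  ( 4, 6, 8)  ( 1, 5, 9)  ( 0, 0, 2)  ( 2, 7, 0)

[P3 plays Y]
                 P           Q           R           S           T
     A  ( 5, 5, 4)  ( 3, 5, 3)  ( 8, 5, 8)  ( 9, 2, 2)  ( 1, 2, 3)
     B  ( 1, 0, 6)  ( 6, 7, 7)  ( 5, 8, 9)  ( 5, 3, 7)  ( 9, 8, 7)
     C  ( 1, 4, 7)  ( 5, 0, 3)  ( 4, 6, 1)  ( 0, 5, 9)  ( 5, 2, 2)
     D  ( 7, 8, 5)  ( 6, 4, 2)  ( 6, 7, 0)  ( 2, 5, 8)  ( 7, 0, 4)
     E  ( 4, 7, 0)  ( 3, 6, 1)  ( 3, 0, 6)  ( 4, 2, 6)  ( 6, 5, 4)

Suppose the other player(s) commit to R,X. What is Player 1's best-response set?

P1 best: {B,D}

u_1(A vs R,X) = 4
u_1(B vs R,X) = 6
u_1(C vs R,X) = 1
u_1(D vs R,X) = 6
u_1(E vs R,X) = 1
max payoff 6 at {B,D}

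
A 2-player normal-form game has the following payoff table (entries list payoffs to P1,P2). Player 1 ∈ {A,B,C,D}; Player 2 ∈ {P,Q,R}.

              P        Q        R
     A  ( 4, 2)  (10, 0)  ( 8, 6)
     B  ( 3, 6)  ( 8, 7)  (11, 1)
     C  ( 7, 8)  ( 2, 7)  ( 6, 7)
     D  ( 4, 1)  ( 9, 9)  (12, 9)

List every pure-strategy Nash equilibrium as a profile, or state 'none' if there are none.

PSNE = {(C,P), (D,R)}

(A,P): not NE [P1→C gives 7>4; P2→R gives 6>2]
(A,Q): not NE [P2→R gives 6>0]
(A,R): not NE [P1→D gives 12>8]
(B,P): not NE [P1→C gives 7>3; P2→Q gives 7>6]
(B,Q): not NE [P1→A gives 10>8]
(B,R): not NE [P1→D gives 12>11; P2→Q gives 7>1]
(C,P): NE
(C,Q): not NE [P1→A gives 10>2; P2→P gives 8>7]
(C,R): not NE [P1→D gives 12>6; P2→P gives 8>7]
(D,P): not NE [P1→C gives 7>4; P2→R gives 9>1]
(D,Q): not NE [P1→A gives 10>9]
(D,R): NE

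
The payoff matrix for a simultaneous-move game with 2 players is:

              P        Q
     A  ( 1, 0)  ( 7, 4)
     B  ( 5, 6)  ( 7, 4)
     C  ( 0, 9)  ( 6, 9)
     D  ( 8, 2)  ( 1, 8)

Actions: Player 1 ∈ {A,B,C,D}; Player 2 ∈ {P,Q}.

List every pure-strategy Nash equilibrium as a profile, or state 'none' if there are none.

PSNE = {(A,Q)}

(A,P): not NE [P1→D gives 8>1; P2→Q gives 4>0]
(A,Q): NE
(B,P): not NE [P1→D gives 8>5]
(B,Q): not NE [P2→P gives 6>4]
(C,P): not NE [P1→D gives 8>0]
(C,Q): not NE [P1→B gives 7>6]
(D,P): not NE [P2→Q gives 8>2]
(D,Q): not NE [P1→B gives 7>1]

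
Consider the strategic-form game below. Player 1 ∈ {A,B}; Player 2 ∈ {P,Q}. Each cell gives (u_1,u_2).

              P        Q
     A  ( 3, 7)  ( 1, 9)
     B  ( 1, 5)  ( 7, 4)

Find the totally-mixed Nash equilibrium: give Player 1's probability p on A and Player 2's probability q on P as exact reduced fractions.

(p,q) = (1/3, 3/4)

P1 indiff ⇒ q·3+(1-q)·1 = q·1+(1-q)·7 ⇒ q(2) = (1-q)(6) ⇒ q = 3/4
P2 indiff ⇒ p·7+(1-p)·5 = p·9+(1-p)·4 ⇒ p(-2) = (1-p)(-1) ⇒ p = 1/3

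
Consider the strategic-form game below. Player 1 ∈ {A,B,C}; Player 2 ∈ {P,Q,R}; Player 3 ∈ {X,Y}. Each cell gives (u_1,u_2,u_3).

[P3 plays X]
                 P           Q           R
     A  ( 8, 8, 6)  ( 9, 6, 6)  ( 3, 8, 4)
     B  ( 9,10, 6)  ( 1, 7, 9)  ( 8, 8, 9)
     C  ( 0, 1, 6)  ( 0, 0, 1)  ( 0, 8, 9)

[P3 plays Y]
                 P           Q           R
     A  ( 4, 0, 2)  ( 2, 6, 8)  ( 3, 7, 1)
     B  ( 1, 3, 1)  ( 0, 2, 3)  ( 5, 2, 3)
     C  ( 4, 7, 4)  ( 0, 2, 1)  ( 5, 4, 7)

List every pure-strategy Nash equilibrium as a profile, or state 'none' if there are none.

PSNE = {(B,P,X)}

(A,P,X): not NE [P1→B gives 9>8]
(A,P,Y): not NE [P2→R gives 7>0; P3→X gives 6>2]
(A,Q,X): not NE [P2→R gives 8>6; P3→Y gives 8>6]
(A,Q,Y): not NE [P2→R gives 7>6]
(A,R,X): not NE [P1→B gives 8>3]
(A,R,Y): not NE [P1→C gives 5>3; P3→X gives 4>1]
(B,P,X): NE
(B,P,Y): not NE [P1→C gives 4>1; P3→X gives 6>1]
(B,Q,X): not NE [P1→A gives 9>1; P2→P gives 10>7]
(B,Q,Y): not NE [P1→A gives 2>0; P2→P gives 3>2; P3→X gives 9>3]
(B,R,X): not NE [P2→P gives 10>8]
(B,R,Y): not NE [P2→P gives 3>2; P3→X gives 9>3]
(C,P,X): not NE [P1→B gives 9>0; P2→R gives 8>1]
(C,P,Y): not NE [P3→X gives 6>4]
(C,Q,X): not NE [P1→A gives 9>0; P2→R gives 8>0]
(C,Q,Y): not NE [P1→A gives 2>0; P2→P gives 7>2]
(C,R,X): not NE [P1→B gives 8>0]
(C,R,Y): not NE [P2→P gives 7>4; P3→X gives 9>7]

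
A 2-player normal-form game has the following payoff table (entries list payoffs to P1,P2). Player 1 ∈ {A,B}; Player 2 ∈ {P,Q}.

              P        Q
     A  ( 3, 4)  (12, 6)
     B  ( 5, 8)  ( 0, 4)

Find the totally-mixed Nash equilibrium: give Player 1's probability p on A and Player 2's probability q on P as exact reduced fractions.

(p,q) = (2/3, 6/7)

P1 indiff ⇒ q·3+(1-q)·12 = q·5+(1-q)·0 ⇒ q(-2) = (1-q)(-12) ⇒ q = 6/7
P2 indiff ⇒ p·4+(1-p)·8 = p·6+(1-p)·4 ⇒ p(-2) = (1-p)(-4) ⇒ p = 2/3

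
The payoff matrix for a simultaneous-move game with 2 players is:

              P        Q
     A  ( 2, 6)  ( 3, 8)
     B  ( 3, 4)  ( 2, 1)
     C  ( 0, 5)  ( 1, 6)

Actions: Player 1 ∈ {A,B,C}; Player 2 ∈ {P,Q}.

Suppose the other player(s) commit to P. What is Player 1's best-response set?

argmax u_1 = {B}

u_1(A vs P) = 2
u_1(B vs P) = 3
u_1(C vs P) = 0
max payoff 3 at {B}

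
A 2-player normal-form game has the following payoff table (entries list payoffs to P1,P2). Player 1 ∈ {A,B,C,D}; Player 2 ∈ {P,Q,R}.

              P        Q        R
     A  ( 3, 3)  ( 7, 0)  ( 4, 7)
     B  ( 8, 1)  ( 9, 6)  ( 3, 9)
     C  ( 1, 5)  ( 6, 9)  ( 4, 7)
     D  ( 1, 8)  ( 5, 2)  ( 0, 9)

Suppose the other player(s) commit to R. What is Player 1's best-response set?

u_1(A vs R) = 4
u_1(B vs R) = 3
u_1(C vs R) = 4
u_1(D vs R) = 0
max payoff 4 at {A,C}

BR_1 = {A,C}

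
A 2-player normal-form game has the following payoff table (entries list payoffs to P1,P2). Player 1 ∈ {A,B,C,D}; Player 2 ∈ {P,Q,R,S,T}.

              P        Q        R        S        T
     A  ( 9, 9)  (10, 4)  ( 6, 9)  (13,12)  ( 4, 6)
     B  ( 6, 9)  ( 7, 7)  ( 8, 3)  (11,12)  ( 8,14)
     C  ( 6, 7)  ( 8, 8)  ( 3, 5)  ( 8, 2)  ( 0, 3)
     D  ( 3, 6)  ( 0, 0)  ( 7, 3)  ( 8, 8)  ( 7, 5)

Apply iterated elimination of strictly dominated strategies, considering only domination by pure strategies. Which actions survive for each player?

Survivors P1:{A,B} P2:{S,T}

P1 drop C (A beats it: P:9>6 Q:10>8 R:6>3 S:13>8 T:4>0)
P1 drop D (B beats it: P:6>3 Q:7>0 R:8>7 S:11>8 T:8>7)
P2 drop P (S beats it: A:12>9 B:12>9)
P2 drop Q (S beats it: A:12>4 B:12>7)
P2 drop R (S beats it: A:12>9 B:12>3)
P1→{A,B} P2→{S,T}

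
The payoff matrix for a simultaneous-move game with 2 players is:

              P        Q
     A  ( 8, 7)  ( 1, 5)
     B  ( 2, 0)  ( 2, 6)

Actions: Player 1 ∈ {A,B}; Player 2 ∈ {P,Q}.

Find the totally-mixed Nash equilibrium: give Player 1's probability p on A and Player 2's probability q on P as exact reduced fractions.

p=3/4, q=1/7

P1 indiff ⇒ q·8+(1-q)·1 = q·2+(1-q)·2 ⇒ q(6) = (1-q)(1) ⇒ q = 1/7
P2 indiff ⇒ p·7+(1-p)·0 = p·5+(1-p)·6 ⇒ p(2) = (1-p)(6) ⇒ p = 3/4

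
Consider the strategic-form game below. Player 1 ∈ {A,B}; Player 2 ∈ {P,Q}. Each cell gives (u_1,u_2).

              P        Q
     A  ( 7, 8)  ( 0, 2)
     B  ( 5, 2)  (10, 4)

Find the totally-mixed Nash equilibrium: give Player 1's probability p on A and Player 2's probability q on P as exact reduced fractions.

P1 indiff ⇒ q·7+(1-q)·0 = q·5+(1-q)·10 ⇒ q(2) = (1-q)(10) ⇒ q = 5/6
P2 indiff ⇒ p·8+(1-p)·2 = p·2+(1-p)·4 ⇒ p(6) = (1-p)(2) ⇒ p = 1/4

(p,q) = (1/4, 5/6)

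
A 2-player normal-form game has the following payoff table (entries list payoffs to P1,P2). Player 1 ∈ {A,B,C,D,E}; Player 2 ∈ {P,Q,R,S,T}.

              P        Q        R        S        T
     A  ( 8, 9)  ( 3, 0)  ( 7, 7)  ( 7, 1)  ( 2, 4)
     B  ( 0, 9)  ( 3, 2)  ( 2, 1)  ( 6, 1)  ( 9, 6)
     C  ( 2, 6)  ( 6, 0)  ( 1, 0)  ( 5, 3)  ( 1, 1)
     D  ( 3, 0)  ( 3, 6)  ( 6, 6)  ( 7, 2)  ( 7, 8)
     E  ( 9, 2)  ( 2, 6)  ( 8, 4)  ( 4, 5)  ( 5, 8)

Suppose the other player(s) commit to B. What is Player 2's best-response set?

BR_2 = {P}

u_2(P vs B) = 9
u_2(Q vs B) = 2
u_2(R vs B) = 1
u_2(S vs B) = 1
u_2(T vs B) = 6
max payoff 9 at {P}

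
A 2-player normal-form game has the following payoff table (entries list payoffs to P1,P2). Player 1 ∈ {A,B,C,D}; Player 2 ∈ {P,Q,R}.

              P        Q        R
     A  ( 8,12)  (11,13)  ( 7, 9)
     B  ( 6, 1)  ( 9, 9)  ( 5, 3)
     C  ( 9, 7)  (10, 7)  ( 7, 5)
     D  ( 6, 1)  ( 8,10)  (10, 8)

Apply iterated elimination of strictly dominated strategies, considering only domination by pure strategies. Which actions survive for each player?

Remaining: P1:{A,C} P2:{P,Q}

P1 drop B (A beats it: P:8>6 Q:11>9 R:7>5)
P2 drop R (Q beats it: A:13>9 C:7>5 D:10>8)
P1 drop D (A beats it: P:8>6 Q:11>8)
P1→{A,C} P2→{P,Q}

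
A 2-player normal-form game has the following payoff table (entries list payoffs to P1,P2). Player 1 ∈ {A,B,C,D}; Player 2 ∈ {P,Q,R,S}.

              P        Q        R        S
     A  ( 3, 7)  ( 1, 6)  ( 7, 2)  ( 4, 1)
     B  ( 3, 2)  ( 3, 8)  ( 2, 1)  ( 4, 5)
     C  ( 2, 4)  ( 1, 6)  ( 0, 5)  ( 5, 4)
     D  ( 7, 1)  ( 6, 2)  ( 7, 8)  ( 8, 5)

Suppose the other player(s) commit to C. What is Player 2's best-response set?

BR_2 = {Q}

u_2(P vs C) = 4
u_2(Q vs C) = 6
u_2(R vs C) = 5
u_2(S vs C) = 4
max payoff 6 at {Q}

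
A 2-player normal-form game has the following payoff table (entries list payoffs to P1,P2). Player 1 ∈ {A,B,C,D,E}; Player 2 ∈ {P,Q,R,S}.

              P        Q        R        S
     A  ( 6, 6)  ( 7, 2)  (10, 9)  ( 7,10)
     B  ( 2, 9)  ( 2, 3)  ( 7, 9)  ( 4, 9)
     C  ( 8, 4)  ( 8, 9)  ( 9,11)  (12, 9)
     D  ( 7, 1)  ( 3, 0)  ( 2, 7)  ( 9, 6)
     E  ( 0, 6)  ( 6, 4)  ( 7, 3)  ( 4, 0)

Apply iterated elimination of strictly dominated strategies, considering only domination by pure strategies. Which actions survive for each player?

P1 drop B (A beats it: P:6>2 Q:7>2 R:10>7 S:7>4)
P1 drop D (C beats it: P:8>7 Q:8>3 R:9>2 S:12>9)
P1 drop E (A beats it: P:6>0 Q:7>6 R:10>7 S:7>4)
P2 drop P (R beats it: A:9>6 C:11>4)
P2 drop Q (R beats it: A:9>2 C:11>9)
P1→{A,C} P2→{R,S}

Survivors P1:{A,C} P2:{R,S}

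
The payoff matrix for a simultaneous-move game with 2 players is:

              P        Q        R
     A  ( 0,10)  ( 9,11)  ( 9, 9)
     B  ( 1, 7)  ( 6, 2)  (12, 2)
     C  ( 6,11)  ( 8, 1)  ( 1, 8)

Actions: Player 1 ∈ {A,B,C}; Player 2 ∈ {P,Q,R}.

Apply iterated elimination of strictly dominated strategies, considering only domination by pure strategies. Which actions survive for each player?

Remaining: P1:{A,C} P2:{P,Q}

P2 drop R (P beats it: A:10>9 B:7>2 C:11>8)
P1 drop B (C beats it: P:6>1 Q:8>6)
P1→{A,C} P2→{P,Q}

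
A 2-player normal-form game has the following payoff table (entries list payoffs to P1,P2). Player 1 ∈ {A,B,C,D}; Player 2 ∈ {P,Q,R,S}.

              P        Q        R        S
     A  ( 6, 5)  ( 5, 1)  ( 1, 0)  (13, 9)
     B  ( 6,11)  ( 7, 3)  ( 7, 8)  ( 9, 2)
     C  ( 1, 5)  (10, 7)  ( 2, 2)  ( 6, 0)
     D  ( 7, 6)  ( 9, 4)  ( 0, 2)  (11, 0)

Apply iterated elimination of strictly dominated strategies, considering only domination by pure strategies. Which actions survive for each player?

Survivors P1:{A,C,D} P2:{P,Q,S}

P2 drop R (P beats it: A:5>0 B:11>8 C:5>2 D:6>2)
P1 drop B (D beats it: P:7>6 Q:9>7 S:11>9)
P1→{A,C,D} P2→{P,Q,S}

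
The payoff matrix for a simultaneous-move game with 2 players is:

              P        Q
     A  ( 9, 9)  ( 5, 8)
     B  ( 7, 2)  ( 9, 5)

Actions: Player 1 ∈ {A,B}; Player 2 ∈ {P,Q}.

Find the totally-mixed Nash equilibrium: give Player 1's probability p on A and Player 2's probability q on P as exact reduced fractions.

P1 indiff ⇒ q·9+(1-q)·5 = q·7+(1-q)·9 ⇒ q(2) = (1-q)(4) ⇒ q = 2/3
P2 indiff ⇒ p·9+(1-p)·2 = p·8+(1-p)·5 ⇒ p(1) = (1-p)(3) ⇒ p = 3/4

p=3/4, q=2/3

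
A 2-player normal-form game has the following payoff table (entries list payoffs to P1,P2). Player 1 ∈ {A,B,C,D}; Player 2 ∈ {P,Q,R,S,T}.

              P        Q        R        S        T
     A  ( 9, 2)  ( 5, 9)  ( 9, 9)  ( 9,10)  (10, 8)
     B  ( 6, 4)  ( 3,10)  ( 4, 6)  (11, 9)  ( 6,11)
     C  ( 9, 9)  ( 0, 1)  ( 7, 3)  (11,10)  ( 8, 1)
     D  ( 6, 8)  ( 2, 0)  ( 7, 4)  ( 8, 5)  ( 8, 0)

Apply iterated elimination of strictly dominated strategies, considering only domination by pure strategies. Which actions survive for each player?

P1 drop D (A beats it: P:9>6 Q:5>2 R:9>7 S:9>8 T:10>8)
P2 drop P (S beats it: A:10>2 B:9>4 C:10>9)
P2 drop R (S beats it: A:10>9 B:9>6 C:10>3)
P1→{A,B,C} P2→{Q,S,T}

Survivors P1:{A,B,C} P2:{Q,S,T}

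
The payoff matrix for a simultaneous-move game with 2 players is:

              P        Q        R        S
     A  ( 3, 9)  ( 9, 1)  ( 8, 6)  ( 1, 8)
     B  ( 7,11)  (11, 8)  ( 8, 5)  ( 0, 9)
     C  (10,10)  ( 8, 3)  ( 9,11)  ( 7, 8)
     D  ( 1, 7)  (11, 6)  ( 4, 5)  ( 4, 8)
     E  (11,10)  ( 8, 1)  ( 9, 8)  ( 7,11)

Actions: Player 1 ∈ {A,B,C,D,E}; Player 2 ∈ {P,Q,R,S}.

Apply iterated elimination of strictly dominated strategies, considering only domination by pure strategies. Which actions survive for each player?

Remaining: P1:{C,E} P2:{P,R,S}

P2 drop Q (P beats it: A:9>1 B:11>8 C:10>3 D:7>6 E:10>1)
P1 drop A (C beats it: P:10>3 R:9>8 S:7>1)
P1 drop B (C beats it: P:10>7 R:9>8 S:7>0)
P1 drop D (C beats it: P:10>1 R:9>4 S:7>4)
P1→{C,E} P2→{P,R,S}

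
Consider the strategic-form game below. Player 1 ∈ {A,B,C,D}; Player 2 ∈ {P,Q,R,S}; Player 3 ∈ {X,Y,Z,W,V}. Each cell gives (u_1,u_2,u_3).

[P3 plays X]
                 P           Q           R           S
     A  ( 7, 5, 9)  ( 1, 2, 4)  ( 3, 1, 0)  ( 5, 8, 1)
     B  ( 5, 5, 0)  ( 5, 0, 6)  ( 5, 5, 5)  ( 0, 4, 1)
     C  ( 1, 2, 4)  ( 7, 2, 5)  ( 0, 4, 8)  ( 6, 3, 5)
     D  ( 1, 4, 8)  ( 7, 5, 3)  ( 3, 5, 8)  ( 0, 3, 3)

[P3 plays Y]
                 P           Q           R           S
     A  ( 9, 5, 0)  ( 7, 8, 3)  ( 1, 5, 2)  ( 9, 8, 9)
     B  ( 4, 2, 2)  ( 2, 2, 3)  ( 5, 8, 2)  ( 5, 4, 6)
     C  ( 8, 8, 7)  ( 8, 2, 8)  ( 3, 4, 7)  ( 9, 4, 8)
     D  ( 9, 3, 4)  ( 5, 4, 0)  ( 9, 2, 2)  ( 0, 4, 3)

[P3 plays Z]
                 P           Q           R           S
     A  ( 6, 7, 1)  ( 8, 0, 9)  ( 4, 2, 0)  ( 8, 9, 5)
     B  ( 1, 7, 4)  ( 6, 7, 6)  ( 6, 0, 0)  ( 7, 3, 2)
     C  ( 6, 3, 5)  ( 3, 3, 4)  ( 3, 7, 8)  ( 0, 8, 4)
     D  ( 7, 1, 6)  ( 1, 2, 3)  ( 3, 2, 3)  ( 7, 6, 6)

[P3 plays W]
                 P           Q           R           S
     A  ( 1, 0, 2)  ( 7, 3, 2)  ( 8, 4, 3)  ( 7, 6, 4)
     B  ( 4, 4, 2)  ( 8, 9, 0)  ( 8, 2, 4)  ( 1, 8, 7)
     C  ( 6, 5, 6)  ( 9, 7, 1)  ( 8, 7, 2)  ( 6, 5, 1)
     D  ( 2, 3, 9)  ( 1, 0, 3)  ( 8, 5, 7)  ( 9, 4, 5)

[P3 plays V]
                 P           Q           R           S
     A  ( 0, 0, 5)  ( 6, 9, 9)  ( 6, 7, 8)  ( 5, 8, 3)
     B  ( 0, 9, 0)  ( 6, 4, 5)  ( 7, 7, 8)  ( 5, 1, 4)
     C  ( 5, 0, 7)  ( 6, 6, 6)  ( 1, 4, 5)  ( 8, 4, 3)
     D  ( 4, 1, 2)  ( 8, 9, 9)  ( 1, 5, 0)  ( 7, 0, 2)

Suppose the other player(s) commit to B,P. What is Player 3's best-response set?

P3 best: {Z}

u_3(X vs B,P) = 0
u_3(Y vs B,P) = 2
u_3(Z vs B,P) = 4
u_3(W vs B,P) = 2
u_3(V vs B,P) = 0
max payoff 4 at {Z}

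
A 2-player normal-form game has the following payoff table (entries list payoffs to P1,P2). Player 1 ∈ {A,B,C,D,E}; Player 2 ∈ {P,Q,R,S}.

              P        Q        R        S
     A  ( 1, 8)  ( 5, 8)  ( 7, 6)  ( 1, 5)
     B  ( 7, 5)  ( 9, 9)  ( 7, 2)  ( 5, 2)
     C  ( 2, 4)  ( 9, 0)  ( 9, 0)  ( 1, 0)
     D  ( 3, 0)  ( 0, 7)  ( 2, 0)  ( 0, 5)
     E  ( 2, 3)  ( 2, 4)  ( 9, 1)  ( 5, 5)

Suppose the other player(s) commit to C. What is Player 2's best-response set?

u_2(P vs C) = 4
u_2(Q vs C) = 0
u_2(R vs C) = 0
u_2(S vs C) = 0
max payoff 4 at {P}

P2 best: {P}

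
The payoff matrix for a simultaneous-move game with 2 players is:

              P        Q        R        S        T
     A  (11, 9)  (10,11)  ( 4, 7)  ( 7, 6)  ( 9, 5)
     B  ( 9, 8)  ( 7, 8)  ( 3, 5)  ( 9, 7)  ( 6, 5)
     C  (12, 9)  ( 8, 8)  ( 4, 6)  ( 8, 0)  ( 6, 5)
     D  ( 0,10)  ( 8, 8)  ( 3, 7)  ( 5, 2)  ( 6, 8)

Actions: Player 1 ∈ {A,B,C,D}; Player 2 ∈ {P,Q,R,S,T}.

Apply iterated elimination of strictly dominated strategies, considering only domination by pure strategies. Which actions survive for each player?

P1 drop D (A beats it: P:11>0 Q:10>8 R:4>3 S:7>5 T:9>6)
P2 drop R (P beats it: A:9>7 B:8>5 C:9>6)
P2 drop S (P beats it: A:9>6 B:8>7 C:9>0)
P1 drop B (A beats it: P:11>9 Q:10>7 T:9>6)
P2 drop T (P beats it: A:9>5 C:9>5)
P1→{A,C} P2→{P,Q}

Survivors P1:{A,C} P2:{P,Q}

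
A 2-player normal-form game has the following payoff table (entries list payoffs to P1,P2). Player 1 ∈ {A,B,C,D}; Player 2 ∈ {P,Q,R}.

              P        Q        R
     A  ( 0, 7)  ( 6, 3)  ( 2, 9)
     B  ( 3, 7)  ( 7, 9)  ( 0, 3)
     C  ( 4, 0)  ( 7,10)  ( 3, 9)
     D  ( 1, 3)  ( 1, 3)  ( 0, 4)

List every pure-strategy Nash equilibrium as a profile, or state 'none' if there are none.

(A,P): not NE [P1→C gives 4>0; P2→R gives 9>7]
(A,Q): not NE [P1→C gives 7>6; P2→R gives 9>3]
(A,R): not NE [P1→C gives 3>2]
(B,P): not NE [P1→C gives 4>3; P2→Q gives 9>7]
(B,Q): NE
(B,R): not NE [P1→C gives 3>0; P2→Q gives 9>3]
(C,P): not NE [P2→Q gives 10>0]
(C,Q): NE
(C,R): not NE [P2→Q gives 10>9]
(D,P): not NE [P1→C gives 4>1; P2→R gives 4>3]
(D,Q): not NE [P1→C gives 7>1; P2→R gives 4>3]
(D,R): not NE [P1→C gives 3>0]

PSNE = {(B,Q), (C,Q)}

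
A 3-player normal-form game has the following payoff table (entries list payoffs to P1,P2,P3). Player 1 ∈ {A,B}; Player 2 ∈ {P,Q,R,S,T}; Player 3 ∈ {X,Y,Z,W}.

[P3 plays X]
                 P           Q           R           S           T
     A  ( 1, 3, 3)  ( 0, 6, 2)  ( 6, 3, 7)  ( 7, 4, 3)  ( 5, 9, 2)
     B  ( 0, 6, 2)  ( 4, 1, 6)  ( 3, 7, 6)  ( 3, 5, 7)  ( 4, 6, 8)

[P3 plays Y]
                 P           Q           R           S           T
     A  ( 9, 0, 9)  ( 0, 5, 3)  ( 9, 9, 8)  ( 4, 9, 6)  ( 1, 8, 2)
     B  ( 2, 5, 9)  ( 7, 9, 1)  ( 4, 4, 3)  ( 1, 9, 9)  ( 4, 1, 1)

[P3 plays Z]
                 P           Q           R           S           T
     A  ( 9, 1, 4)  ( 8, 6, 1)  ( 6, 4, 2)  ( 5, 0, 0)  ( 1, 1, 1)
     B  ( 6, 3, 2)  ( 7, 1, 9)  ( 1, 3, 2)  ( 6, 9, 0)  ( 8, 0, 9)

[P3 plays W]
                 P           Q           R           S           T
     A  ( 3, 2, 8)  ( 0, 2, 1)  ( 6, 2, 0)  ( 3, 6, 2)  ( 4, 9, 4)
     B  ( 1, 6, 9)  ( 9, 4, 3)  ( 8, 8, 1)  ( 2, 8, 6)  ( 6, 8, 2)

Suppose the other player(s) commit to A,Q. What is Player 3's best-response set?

argmax u_3 = {Y}

u_3(X vs A,Q) = 2
u_3(Y vs A,Q) = 3
u_3(Z vs A,Q) = 1
u_3(W vs A,Q) = 1
max payoff 3 at {Y}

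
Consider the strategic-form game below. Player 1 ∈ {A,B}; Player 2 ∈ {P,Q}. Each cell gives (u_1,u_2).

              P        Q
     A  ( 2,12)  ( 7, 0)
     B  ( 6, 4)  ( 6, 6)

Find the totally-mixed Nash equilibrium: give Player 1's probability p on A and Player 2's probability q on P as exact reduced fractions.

P1 indiff ⇒ q·2+(1-q)·7 = q·6+(1-q)·6 ⇒ q(-4) = (1-q)(-1) ⇒ q = 1/5
P2 indiff ⇒ p·12+(1-p)·4 = p·0+(1-p)·6 ⇒ p(12) = (1-p)(2) ⇒ p = 1/7

P1 mixes 1/7 on A; P2 mixes 1/5 on P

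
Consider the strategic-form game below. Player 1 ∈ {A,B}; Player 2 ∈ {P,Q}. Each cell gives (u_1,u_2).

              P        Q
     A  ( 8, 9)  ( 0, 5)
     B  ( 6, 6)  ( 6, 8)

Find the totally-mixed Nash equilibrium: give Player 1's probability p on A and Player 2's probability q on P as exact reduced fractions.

P1 mixes 1/3 on A; P2 mixes 3/4 on P

P1 indiff ⇒ q·8+(1-q)·0 = q·6+(1-q)·6 ⇒ q(2) = (1-q)(6) ⇒ q = 3/4
P2 indiff ⇒ p·9+(1-p)·6 = p·5+(1-p)·8 ⇒ p(4) = (1-p)(2) ⇒ p = 1/3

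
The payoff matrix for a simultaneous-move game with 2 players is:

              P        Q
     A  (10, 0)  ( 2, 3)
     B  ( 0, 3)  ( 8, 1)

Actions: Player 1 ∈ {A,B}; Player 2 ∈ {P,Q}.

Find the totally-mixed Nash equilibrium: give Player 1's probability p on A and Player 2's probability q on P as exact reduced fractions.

P1 indiff ⇒ q·10+(1-q)·2 = q·0+(1-q)·8 ⇒ q(10) = (1-q)(6) ⇒ q = 3/8
P2 indiff ⇒ p·0+(1-p)·3 = p·3+(1-p)·1 ⇒ p(-3) = (1-p)(-2) ⇒ p = 2/5

P1 mixes 2/5 on A; P2 mixes 3/8 on P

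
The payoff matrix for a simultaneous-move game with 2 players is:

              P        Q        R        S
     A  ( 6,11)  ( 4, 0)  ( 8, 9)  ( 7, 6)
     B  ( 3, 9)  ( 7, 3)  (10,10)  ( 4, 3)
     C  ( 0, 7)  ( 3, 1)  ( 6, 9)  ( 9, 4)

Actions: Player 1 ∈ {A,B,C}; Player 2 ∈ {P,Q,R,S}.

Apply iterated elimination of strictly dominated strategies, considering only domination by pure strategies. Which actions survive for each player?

IESDS → P1:{A,B} P2:{P,R}

P2 drop Q (P beats it: A:11>0 B:9>3 C:7>1)
P2 drop S (P beats it: A:11>6 B:9>3 C:7>4)
P1 drop C (A beats it: P:6>0 R:8>6)
P1→{A,B} P2→{P,R}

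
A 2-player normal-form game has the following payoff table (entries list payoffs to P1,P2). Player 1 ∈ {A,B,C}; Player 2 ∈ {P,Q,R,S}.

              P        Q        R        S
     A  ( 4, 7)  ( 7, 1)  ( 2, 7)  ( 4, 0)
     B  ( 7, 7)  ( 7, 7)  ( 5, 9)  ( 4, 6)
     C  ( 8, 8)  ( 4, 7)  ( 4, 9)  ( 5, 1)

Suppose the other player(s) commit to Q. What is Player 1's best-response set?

BR_1 = {A,B}

u_1(A vs Q) = 7
u_1(B vs Q) = 7
u_1(C vs Q) = 4
max payoff 7 at {A,B}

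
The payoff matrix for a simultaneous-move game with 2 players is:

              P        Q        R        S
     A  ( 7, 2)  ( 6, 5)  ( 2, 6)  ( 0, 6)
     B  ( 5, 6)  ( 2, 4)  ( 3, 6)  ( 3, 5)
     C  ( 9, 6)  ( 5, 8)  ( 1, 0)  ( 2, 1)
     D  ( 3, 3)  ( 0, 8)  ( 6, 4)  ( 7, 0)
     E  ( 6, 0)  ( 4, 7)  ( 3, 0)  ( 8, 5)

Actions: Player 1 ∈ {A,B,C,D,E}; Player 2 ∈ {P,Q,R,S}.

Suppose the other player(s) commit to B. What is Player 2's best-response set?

u_2(P vs B) = 6
u_2(Q vs B) = 4
u_2(R vs B) = 6
u_2(S vs B) = 5
max payoff 6 at {P,R}

argmax u_2 = {P,R}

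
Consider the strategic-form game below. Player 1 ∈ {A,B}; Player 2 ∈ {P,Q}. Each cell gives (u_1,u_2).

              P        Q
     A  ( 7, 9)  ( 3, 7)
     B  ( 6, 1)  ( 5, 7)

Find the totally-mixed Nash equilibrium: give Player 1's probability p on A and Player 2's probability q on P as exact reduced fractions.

(p,q) = (3/4, 2/3)

P1 indiff ⇒ q·7+(1-q)·3 = q·6+(1-q)·5 ⇒ q(1) = (1-q)(2) ⇒ q = 2/3
P2 indiff ⇒ p·9+(1-p)·1 = p·7+(1-p)·7 ⇒ p(2) = (1-p)(6) ⇒ p = 3/4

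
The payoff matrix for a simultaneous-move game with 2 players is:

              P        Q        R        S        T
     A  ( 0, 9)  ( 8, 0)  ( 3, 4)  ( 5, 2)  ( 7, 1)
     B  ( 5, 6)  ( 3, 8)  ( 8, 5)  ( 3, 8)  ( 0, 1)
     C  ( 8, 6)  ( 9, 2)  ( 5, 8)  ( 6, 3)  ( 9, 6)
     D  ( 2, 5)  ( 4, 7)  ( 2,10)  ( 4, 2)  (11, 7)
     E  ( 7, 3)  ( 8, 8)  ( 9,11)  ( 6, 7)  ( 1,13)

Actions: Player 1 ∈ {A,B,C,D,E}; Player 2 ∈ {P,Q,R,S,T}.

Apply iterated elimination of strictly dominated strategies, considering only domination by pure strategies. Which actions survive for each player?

P1 drop A (C beats it: P:8>0 Q:9>8 R:5>3 S:6>5 T:9>7)
P1 drop B (E beats it: P:7>5 Q:8>3 R:9>8 S:6>3 T:1>0)
P2 drop P (R beats it: C:8>6 D:10>5 E:11>3)
P2 drop Q (R beats it: C:8>2 D:10>7 E:11>8)
P2 drop S (R beats it: C:8>3 D:10>2 E:11>7)
P1→{C,D,E} P2→{R,T}

IESDS → P1:{C,D,E} P2:{R,T}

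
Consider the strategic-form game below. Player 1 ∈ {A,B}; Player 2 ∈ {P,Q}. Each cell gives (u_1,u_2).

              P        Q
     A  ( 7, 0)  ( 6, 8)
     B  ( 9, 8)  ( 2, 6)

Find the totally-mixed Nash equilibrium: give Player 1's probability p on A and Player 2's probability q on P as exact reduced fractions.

P1 indiff ⇒ q·7+(1-q)·6 = q·9+(1-q)·2 ⇒ q(-2) = (1-q)(-4) ⇒ q = 2/3
P2 indiff ⇒ p·0+(1-p)·8 = p·8+(1-p)·6 ⇒ p(-8) = (1-p)(-2) ⇒ p = 1/5

p=1/5, q=2/3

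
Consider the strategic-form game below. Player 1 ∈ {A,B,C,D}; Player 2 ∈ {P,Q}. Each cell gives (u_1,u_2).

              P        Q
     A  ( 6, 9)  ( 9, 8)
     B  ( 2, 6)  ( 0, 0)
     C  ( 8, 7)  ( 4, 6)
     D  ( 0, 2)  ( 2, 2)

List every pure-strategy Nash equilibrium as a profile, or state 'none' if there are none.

(A,P): not NE [P1→C gives 8>6]
(A,Q): not NE [P2→P gives 9>8]
(B,P): not NE [P1→C gives 8>2]
(B,Q): not NE [P1→A gives 9>0; P2→P gives 6>0]
(C,P): NE
(C,Q): not NE [P1→A gives 9>4; P2→P gives 7>6]
(D,P): not NE [P1→C gives 8>0]
(D,Q): not NE [P1→A gives 9>2]

NE set: (C,P)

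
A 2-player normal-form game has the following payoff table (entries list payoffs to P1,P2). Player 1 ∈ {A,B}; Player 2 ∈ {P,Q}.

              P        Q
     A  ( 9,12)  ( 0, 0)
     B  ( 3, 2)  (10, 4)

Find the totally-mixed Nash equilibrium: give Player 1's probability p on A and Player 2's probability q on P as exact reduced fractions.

P1 indiff ⇒ q·9+(1-q)·0 = q·3+(1-q)·10 ⇒ q(6) = (1-q)(10) ⇒ q = 5/8
P2 indiff ⇒ p·12+(1-p)·2 = p·0+(1-p)·4 ⇒ p(12) = (1-p)(2) ⇒ p = 1/7

P1 mixes 1/7 on A; P2 mixes 5/8 on P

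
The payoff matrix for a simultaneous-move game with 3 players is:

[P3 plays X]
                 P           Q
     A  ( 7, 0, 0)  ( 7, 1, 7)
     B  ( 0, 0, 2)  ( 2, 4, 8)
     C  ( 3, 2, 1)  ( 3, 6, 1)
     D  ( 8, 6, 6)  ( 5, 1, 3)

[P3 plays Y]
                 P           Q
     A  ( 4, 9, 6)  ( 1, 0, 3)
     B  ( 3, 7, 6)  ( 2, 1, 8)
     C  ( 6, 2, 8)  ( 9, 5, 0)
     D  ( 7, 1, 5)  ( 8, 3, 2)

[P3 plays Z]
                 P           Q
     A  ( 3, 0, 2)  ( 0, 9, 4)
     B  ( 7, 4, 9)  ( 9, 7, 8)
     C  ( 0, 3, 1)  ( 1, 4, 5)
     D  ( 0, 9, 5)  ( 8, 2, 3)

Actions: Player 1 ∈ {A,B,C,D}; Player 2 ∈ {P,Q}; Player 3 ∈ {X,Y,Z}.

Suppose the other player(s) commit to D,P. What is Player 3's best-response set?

P3 best: {X}

u_3(X vs D,P) = 6
u_3(Y vs D,P) = 5
u_3(Z vs D,P) = 5
max payoff 6 at {X}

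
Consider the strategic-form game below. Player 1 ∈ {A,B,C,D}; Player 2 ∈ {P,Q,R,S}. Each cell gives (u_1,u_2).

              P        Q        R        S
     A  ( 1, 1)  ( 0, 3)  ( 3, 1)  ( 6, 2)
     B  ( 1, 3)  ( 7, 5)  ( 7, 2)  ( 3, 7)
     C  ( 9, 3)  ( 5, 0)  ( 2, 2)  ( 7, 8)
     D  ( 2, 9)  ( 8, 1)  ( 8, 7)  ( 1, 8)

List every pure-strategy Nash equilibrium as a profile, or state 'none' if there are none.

NE set: (C,S)

(A,P): not NE [P1→C gives 9>1; P2→Q gives 3>1]
(A,Q): not NE [P1→D gives 8>0]
(A,R): not NE [P1→D gives 8>3; P2→Q gives 3>1]
(A,S): not NE [P1→C gives 7>6; P2→Q gives 3>2]
(B,P): not NE [P1→C gives 9>1; P2→S gives 7>3]
(B,Q): not NE [P1→D gives 8>7; P2→S gives 7>5]
(B,R): not NE [P1→D gives 8>7; P2→S gives 7>2]
(B,S): not NE [P1→C gives 7>3]
(C,P): not NE [P2→S gives 8>3]
(C,Q): not NE [P1→D gives 8>5; P2→S gives 8>0]
(C,R): not NE [P1→D gives 8>2; P2→S gives 8>2]
(C,S): NE
(D,P): not NE [P1→C gives 9>2]
(D,Q): not NE [P2→P gives 9>1]
(D,R): not NE [P2→P gives 9>7]
(D,S): not NE [P1→C gives 7>1; P2→P gives 9>8]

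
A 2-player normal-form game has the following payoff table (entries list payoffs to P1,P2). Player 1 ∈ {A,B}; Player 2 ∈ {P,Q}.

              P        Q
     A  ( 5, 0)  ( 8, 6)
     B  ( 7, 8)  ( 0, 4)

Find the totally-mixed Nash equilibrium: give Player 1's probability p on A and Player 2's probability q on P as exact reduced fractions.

(p,q) = (2/5, 4/5)

P1 indiff ⇒ q·5+(1-q)·8 = q·7+(1-q)·0 ⇒ q(-2) = (1-q)(-8) ⇒ q = 4/5
P2 indiff ⇒ p·0+(1-p)·8 = p·6+(1-p)·4 ⇒ p(-6) = (1-p)(-4) ⇒ p = 2/5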